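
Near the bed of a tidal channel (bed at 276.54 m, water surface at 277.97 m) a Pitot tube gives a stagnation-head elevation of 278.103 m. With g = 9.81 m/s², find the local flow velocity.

Near the bed, under hydrostatic conditions, the piezometric head (z + ψ) equals the free-surface elevation, 277.97 m.
Velocity head = total − piezometric = 278.103 − 277.97 = 0.133 m.
v = √(2g·h_v) = √(2 × 9.81 × 0.133) = 1.62 m/s.

v ≈ 1.62 m/s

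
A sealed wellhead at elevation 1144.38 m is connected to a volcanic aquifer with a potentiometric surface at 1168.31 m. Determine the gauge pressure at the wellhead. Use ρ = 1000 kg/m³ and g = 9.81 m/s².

Head above the cap: Δh = 1168.31 − 1144.38 = 23.93 m.
P = ρgΔh = 1000 × 9.81 × 23.93 = 234753 Pa ≈ 235 kPa.

P ≈ 235 kPa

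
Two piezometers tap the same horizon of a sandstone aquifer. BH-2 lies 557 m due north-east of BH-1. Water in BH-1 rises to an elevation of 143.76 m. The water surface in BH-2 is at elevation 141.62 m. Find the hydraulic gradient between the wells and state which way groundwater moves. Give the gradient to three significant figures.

i ≈ 0.00384; groundwater flows toward the north-east

Total head at BH-1: h = 143.76 m (water level in the piezometer is the total head).
Total head at BH-2: h = 141.62 m (water level in the piezometer is the total head).
Head difference: h(BH-1) − h(BH-2) = 143.76 − 141.62 = 2.14 m.
Hydraulic gradient: i = |Δh| / L = 2.14 / 557 = 0.00384.
Flow is from higher to lower head: from BH-1 toward BH-2, i.e. toward the north-east.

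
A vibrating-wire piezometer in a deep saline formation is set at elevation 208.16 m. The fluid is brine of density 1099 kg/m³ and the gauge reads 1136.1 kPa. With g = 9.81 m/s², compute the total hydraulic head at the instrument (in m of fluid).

ψ = P/(ρg) = 1136.1×1000 / (1099 × 9.81) = 105.38 m.
h = z + ψ = 208.16 + 105.38 = 313.54 m.

h ≈ 313.54 m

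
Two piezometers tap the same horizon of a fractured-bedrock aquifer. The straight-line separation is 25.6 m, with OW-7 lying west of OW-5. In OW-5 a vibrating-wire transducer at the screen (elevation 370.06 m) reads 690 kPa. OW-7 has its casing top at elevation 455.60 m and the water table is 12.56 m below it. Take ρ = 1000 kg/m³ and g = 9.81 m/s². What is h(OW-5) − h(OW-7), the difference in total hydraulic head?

Pressure head at OW-5: ψ = P/(ρg) = 690×1000 / (1000 × 9.81) = 70.34 m.
Total head at OW-5: h = z + ψ = 370.06 + 70.34 = 440.40 m.
Total head at OW-7: h = 455.60 − 12.56 = 443.04 m.
Head difference: h(OW-5) − h(OW-7) = 440.40 − 443.04 = -2.64 m.

Δh ≈ -2.64 m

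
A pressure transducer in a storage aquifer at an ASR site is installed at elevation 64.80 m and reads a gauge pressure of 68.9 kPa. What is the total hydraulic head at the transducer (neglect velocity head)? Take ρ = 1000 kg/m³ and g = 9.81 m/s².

ψ = P/(ρg) = 68.9×1000 / (1000 × 9.81) = 7.02 m.
h = z + ψ = 64.80 + 7.02 = 71.82 m.

h ≈ 71.82 m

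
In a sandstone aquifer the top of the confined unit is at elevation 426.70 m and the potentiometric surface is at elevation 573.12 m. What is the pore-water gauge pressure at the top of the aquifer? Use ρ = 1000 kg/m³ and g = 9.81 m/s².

Pressure head at the aquifer top: ψ = h − z = 573.12 − 426.70 = 146.42 m.
P = ρgψ = 1000 × 9.81 × 146.42 = 1436380 Pa ≈ 1440 kPa.

P ≈ 1440 kPa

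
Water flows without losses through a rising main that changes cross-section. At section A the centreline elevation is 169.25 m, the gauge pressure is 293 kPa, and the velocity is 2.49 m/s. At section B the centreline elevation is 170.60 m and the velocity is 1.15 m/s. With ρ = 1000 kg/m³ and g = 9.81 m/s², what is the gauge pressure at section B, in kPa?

P₂ ≈ 282 kPa

Pressure head at A: ψ₁ = P₁/(ρg) = 293×1000 / (1000 × 9.81) = 29.87 m.
Velocity heads: v₁²/2g = 2.49²/19.62 = 0.316 m; v₂²/2g = 1.15²/19.62 = 0.067 m.
Total head H = z₁ + ψ₁ + v₁²/2g = 169.25 + 29.87 + 0.316 = 199.44 m.
ψ₂ = H − z₂ − v₂²/2g = 199.44 − 170.60 − 0.067 = 28.77 m.
P₂ = ρgψ₂ = 1000 × 9.81 × 28.77 ≈ 282 kPa.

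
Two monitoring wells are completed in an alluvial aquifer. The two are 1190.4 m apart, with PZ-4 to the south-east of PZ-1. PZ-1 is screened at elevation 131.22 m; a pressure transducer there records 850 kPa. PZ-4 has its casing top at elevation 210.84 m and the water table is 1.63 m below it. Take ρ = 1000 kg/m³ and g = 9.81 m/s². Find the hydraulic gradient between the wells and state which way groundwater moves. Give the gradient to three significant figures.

i ≈ 0.00727; groundwater flows toward the south-east

Pressure head at PZ-1: ψ = P/(ρg) = 850×1000 / (1000 × 9.81) = 86.65 m.
Total head at PZ-1: h = z + ψ = 131.22 + 86.65 = 217.87 m.
Total head at PZ-4: h = 210.84 − 1.63 = 209.21 m.
Head difference: h(PZ-1) − h(PZ-4) = 217.87 − 209.21 = 8.66 m.
Hydraulic gradient: i = |Δh| / L = 8.66 / 1190.4 = 0.00727.
Flow is from higher to lower head: from PZ-1 toward PZ-4, i.e. toward the south-east.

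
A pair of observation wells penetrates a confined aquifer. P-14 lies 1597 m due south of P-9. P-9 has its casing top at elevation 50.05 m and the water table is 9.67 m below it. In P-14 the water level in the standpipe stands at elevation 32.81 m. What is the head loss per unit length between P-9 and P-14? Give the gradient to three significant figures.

i ≈ 0.00474 m/m

Total head at P-9: h = 50.05 − 9.67 = 40.38 m.
Total head at P-14: h = 32.81 m (water level in the piezometer is the total head).
Head difference: h(P-9) − h(P-14) = 40.38 − 32.81 = 7.57 m.
Hydraulic gradient: i = |Δh| / L = 7.57 / 1597 = 0.00474.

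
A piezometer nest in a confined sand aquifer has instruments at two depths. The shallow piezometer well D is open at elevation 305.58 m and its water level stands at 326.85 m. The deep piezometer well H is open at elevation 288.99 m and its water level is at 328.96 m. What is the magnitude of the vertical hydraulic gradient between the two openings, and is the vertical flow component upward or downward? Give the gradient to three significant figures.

|i_v| ≈ 0.127; vertical flow is upward

Total head at well D: h = 326.85 m (water level in the standpipe).
Total head at well H: h = 328.96 m.
Δh = h(well D) − h(well H) = 326.85 − 328.96 = -2.11 m.
Vertical separation Δz = 305.58 − 288.99 = 16.59 m.
|i_v| = |Δh| / Δz = 2.11 / 16.59 = 0.127.
Head is higher in the deep piezometer, so vertical flow is upward (discharge condition).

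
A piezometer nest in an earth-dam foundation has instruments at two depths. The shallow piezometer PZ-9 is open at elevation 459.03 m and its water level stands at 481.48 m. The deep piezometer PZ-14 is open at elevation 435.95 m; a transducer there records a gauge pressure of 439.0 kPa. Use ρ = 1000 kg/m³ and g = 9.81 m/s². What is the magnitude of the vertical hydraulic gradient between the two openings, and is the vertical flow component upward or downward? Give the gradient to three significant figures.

Total head at PZ-9: h = 481.48 m (water level in the standpipe).
Pressure head at PZ-14: ψ = P/(ρg) = 439.0×1000 / (1000 × 9.81) = 44.75 m.
Total head at PZ-14: h = z + ψ = 435.95 + 44.75 = 480.70 m.
Δh = h(PZ-9) − h(PZ-14) = 481.48 − 480.70 = 0.78 m.
Vertical separation Δz = 459.03 − 435.95 = 23.08 m.
|i_v| = |Δh| / Δz = 0.78 / 23.08 = 0.0338.
Head is higher in the shallow piezometer, so vertical flow is downward (recharge condition).

|i_v| ≈ 0.0338; vertical flow is downward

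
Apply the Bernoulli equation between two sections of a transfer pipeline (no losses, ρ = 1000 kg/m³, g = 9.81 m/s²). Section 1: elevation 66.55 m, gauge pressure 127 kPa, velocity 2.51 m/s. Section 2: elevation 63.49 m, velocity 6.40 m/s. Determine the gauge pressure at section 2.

P₂ ≈ 140 kPa

Pressure head at 1: ψ₁ = P₁/(ρg) = 127×1000 / (1000 × 9.81) = 12.95 m.
Velocity heads: v₁²/2g = 2.51²/19.62 = 0.321 m; v₂²/2g = 6.40²/19.62 = 2.088 m.
Total head H = z₁ + ψ₁ + v₁²/2g = 66.55 + 12.95 + 0.321 = 79.82 m.
ψ₂ = H − z₂ − v₂²/2g = 79.82 − 63.49 − 2.088 = 14.24 m.
P₂ = ρgψ₂ = 1000 × 9.81 × 14.24 ≈ 140 kPa.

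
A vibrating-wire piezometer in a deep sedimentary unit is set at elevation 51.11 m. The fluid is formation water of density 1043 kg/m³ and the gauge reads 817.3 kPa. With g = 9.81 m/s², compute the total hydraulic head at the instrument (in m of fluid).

ψ = P/(ρg) = 817.3×1000 / (1043 × 9.81) = 79.88 m.
h = z + ψ = 51.11 + 79.88 = 130.99 m.

h ≈ 130.99 m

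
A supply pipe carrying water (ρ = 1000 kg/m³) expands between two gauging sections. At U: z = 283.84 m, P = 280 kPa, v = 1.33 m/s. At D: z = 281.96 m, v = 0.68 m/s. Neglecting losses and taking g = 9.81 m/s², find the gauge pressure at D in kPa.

Pressure head at U: ψ₁ = P₁/(ρg) = 280×1000 / (1000 × 9.81) = 28.54 m.
Velocity heads: v₁²/2g = 1.33²/19.62 = 0.090 m; v₂²/2g = 0.68²/19.62 = 0.024 m.
Total head H = z₁ + ψ₁ + v₁²/2g = 283.84 + 28.54 + 0.090 = 312.47 m.
ψ₂ = H − z₂ − v₂²/2g = 312.47 − 281.96 − 0.024 = 30.49 m.
P₂ = ρgψ₂ = 1000 × 9.81 × 30.49 ≈ 299 kPa.

P₂ ≈ 299 kPa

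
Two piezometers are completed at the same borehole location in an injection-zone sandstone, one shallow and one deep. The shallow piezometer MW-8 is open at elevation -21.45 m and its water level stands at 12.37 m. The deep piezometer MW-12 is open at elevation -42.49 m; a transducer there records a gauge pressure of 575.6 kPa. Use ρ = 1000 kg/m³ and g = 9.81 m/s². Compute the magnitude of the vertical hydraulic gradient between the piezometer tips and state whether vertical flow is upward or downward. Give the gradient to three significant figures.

Total head at MW-8: h = 12.37 m (water level in the standpipe).
Pressure head at MW-12: ψ = P/(ρg) = 575.6×1000 / (1000 × 9.81) = 58.67 m.
Total head at MW-12: h = z + ψ = -42.49 + 58.67 = 16.18 m.
Δh = h(MW-8) − h(MW-12) = 12.37 − 16.18 = -3.81 m.
Vertical separation Δz = -21.45 − (-42.49) = 21.04 m.
|i_v| = |Δh| / Δz = 3.81 / 21.04 = 0.181.
Head is higher in the deep piezometer, so vertical flow is upward (discharge condition).

|i_v| ≈ 0.181; vertical flow is upward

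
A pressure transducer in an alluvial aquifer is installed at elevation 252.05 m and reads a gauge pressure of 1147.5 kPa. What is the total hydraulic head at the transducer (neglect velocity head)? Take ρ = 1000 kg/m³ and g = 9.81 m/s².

h ≈ 369.02 m

ψ = P/(ρg) = 1147.5×1000 / (1000 × 9.81) = 116.97 m.
h = z + ψ = 252.05 + 116.97 = 369.02 m.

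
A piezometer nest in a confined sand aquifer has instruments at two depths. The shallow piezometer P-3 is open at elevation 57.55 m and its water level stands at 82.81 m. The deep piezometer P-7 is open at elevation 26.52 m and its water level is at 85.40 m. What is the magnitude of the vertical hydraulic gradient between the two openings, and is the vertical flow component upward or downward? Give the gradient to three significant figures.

|i_v| ≈ 0.0835; vertical flow is upward

Total head at P-3: h = 82.81 m (water level in the standpipe).
Total head at P-7: h = 85.40 m.
Δh = h(P-3) − h(P-7) = 82.81 − 85.40 = -2.59 m.
Vertical separation Δz = 57.55 − 26.52 = 31.03 m.
|i_v| = |Δh| / Δz = 2.59 / 31.03 = 0.0835.
Head is higher in the deep piezometer, so vertical flow is upward (discharge condition).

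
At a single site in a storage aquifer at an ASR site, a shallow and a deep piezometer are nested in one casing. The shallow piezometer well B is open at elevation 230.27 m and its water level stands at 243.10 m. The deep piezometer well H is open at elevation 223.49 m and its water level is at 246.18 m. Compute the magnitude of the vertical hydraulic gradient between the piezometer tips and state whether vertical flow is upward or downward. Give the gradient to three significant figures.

|i_v| ≈ 0.454; vertical flow is upward

Total head at well B: h = 243.10 m (water level in the standpipe).
Total head at well H: h = 246.18 m.
Δh = h(well B) − h(well H) = 243.10 − 246.18 = -3.08 m.
Vertical separation Δz = 230.27 − 223.49 = 6.78 m.
|i_v| = |Δh| / Δz = 3.08 / 6.78 = 0.454.
Head is higher in the deep piezometer, so vertical flow is upward (discharge condition).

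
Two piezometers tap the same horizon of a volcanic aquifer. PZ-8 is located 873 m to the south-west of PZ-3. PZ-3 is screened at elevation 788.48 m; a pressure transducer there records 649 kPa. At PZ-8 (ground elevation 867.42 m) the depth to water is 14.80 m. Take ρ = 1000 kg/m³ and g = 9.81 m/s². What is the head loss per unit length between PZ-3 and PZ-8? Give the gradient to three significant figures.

i ≈ 0.00231 m/m

Pressure head at PZ-3: ψ = P/(ρg) = 649×1000 / (1000 × 9.81) = 66.16 m.
Total head at PZ-3: h = z + ψ = 788.48 + 66.16 = 854.64 m.
Total head at PZ-8: h = 867.42 − 14.80 = 852.62 m.
Head difference: h(PZ-3) − h(PZ-8) = 854.64 − 852.62 = 2.02 m.
Hydraulic gradient: i = |Δh| / L = 2.02 / 873 = 0.00231.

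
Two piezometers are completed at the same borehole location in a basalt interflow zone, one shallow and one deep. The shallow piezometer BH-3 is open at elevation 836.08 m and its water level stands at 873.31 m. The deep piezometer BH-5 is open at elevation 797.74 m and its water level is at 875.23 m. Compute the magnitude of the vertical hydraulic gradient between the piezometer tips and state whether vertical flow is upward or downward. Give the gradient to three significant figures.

|i_v| ≈ 0.0501; vertical flow is upward

Total head at BH-3: h = 873.31 m (water level in the standpipe).
Total head at BH-5: h = 875.23 m.
Δh = h(BH-3) − h(BH-5) = 873.31 − 875.23 = -1.92 m.
Vertical separation Δz = 836.08 − 797.74 = 38.34 m.
|i_v| = |Δh| / Δz = 1.92 / 38.34 = 0.0501.
Head is higher in the deep piezometer, so vertical flow is upward (discharge condition).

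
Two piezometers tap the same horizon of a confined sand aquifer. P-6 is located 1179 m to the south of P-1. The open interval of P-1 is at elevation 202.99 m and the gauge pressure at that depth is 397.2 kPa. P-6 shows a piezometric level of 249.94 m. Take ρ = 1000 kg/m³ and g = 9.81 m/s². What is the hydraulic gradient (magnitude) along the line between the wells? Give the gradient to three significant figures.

Pressure head at P-1: ψ = P/(ρg) = 397.2×1000 / (1000 × 9.81) = 40.49 m.
Total head at P-1: h = z + ψ = 202.99 + 40.49 = 243.48 m.
Total head at P-6: h = 249.94 m (water level in the piezometer is the total head).
Head difference: h(P-1) − h(P-6) = 243.48 − 249.94 = -6.46 m.
Hydraulic gradient: i = |Δh| / L = 6.46 / 1179 = 0.00548.

i ≈ 0.00548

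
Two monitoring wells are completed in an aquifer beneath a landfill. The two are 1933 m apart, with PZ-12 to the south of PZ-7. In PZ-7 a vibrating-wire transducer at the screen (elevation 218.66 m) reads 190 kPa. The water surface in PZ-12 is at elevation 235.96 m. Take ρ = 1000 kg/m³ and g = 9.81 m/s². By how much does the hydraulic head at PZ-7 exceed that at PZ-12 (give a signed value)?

Δh ≈ 2.07 m

Pressure head at PZ-7: ψ = P/(ρg) = 190×1000 / (1000 × 9.81) = 19.37 m.
Total head at PZ-7: h = z + ψ = 218.66 + 19.37 = 238.03 m.
Total head at PZ-12: h = 235.96 m (water level in the piezometer is the total head).
Head difference: h(PZ-7) − h(PZ-12) = 238.03 − 235.96 = 2.07 m.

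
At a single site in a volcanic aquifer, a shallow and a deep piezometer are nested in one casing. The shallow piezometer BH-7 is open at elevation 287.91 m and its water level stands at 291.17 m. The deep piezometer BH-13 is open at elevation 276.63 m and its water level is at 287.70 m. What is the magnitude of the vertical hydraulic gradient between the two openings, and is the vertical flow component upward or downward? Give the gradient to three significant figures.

Total head at BH-7: h = 291.17 m (water level in the standpipe).
Total head at BH-13: h = 287.70 m.
Δh = h(BH-7) − h(BH-13) = 291.17 − 287.70 = 3.47 m.
Vertical separation Δz = 287.91 − 276.63 = 11.28 m.
|i_v| = |Δh| / Δz = 3.47 / 11.28 = 0.308.
Head is higher in the shallow piezometer, so vertical flow is downward (recharge condition).

|i_v| ≈ 0.308; vertical flow is downward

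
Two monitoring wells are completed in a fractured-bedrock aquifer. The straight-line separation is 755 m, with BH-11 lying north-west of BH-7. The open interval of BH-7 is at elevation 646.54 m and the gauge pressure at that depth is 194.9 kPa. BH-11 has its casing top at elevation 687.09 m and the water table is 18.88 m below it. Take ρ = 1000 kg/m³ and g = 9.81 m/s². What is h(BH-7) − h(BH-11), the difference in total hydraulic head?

Pressure head at BH-7: ψ = P/(ρg) = 194.9×1000 / (1000 × 9.81) = 19.87 m.
Total head at BH-7: h = z + ψ = 646.54 + 19.87 = 666.41 m.
Total head at BH-11: h = 687.09 − 18.88 = 668.21 m.
Head difference: h(BH-7) − h(BH-11) = 666.41 − 668.21 = -1.80 m.

Δh ≈ -1.80 m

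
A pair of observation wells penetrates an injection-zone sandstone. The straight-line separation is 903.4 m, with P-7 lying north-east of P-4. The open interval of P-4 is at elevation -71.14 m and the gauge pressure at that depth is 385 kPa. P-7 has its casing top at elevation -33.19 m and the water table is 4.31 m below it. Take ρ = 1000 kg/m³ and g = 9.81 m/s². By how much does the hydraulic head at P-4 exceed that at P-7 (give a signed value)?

Pressure head at P-4: ψ = P/(ρg) = 385×1000 / (1000 × 9.81) = 39.25 m.
Total head at P-4: h = z + ψ = -71.14 + 39.25 = -31.89 m.
Total head at P-7: h = -33.19 − 4.31 = -37.50 m.
Head difference: h(P-4) − h(P-7) = -31.89 − (-37.50) = 5.61 m.

Δh ≈ 5.61 m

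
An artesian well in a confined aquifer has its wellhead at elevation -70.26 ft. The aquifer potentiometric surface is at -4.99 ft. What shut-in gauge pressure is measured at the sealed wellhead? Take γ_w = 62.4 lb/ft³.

Head above the cap: Δh = -4.99 − (-70.26) = 65.27 ft.
P = γΔh/144 = 62.4 × 65.27 / 144 = 28.3 psi.

P ≈ 28.3 psi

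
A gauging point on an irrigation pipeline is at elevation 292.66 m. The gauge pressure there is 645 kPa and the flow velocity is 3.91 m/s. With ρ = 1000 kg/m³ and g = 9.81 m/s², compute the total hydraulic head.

Pressure head ψ = P/(ρg) = 645×1000 / (1000 × 9.81) = 65.75 m.
Velocity head = v²/(2g) = 3.91² / (2 × 9.81) = 0.779 m.
h = z + ψ + v²/(2g) = 292.66 + 65.75 + 0.779 = 359.19 m.

h ≈ 359.19 m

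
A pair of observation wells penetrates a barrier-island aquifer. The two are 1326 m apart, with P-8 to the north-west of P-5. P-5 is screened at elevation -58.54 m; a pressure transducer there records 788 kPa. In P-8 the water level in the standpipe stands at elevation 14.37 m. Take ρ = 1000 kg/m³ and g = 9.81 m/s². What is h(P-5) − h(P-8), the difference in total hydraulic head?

Δh ≈ 7.42 m

Pressure head at P-5: ψ = P/(ρg) = 788×1000 / (1000 × 9.81) = 80.33 m.
Total head at P-5: h = z + ψ = -58.54 + 80.33 = 21.79 m.
Total head at P-8: h = 14.37 m (water level in the piezometer is the total head).
Head difference: h(P-5) − h(P-8) = 21.79 − 14.37 = 7.42 m.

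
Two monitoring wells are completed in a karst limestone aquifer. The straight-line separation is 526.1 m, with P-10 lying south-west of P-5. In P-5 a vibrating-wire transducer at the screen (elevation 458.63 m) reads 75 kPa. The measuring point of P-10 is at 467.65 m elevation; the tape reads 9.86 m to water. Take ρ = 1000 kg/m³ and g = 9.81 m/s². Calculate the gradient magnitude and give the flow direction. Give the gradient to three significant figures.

Pressure head at P-5: ψ = P/(ρg) = 75×1000 / (1000 × 9.81) = 7.65 m.
Total head at P-5: h = z + ψ = 458.63 + 7.65 = 466.28 m.
Total head at P-10: h = 467.65 − 9.86 = 457.79 m.
Head difference: h(P-5) − h(P-10) = 466.28 − 457.79 = 8.49 m.
Hydraulic gradient: i = |Δh| / L = 8.49 / 526.1 = 0.0161.
Flow is from higher to lower head: from P-5 toward P-10, i.e. toward the south-west.

i ≈ 0.0161; groundwater flows toward the south-west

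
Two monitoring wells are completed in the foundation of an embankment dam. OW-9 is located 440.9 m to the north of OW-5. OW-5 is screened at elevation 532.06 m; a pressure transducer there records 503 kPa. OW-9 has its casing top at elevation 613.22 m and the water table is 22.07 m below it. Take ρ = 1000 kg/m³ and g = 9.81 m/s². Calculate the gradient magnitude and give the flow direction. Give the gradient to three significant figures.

i ≈ 0.0177; groundwater flows toward the south

Pressure head at OW-5: ψ = P/(ρg) = 503×1000 / (1000 × 9.81) = 51.27 m.
Total head at OW-5: h = z + ψ = 532.06 + 51.27 = 583.33 m.
Total head at OW-9: h = 613.22 − 22.07 = 591.15 m.
Head difference: h(OW-5) − h(OW-9) = 583.33 − 591.15 = -7.82 m.
Hydraulic gradient: i = |Δh| / L = 7.82 / 440.9 = 0.0177.
Flow is from higher to lower head: from OW-9 toward OW-5, i.e. toward the south.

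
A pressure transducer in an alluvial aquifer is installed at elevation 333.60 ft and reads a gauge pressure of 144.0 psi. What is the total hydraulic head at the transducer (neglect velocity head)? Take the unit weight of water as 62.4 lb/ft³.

h ≈ 665.91 ft

ψ = 144·P/γ = 144 × 144.0 / 62.4 = 332.31 ft.
h = z + ψ = 333.60 + 332.31 = 665.91 ft.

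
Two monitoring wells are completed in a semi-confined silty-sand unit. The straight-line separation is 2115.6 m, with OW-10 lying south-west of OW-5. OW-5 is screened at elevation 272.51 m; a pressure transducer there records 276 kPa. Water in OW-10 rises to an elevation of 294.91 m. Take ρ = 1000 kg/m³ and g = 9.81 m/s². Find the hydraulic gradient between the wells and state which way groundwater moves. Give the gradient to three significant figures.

Pressure head at OW-5: ψ = P/(ρg) = 276×1000 / (1000 × 9.81) = 28.13 m.
Total head at OW-5: h = z + ψ = 272.51 + 28.13 = 300.64 m.
Total head at OW-10: h = 294.91 m (water level in the piezometer is the total head).
Head difference: h(OW-5) − h(OW-10) = 300.64 − 294.91 = 5.73 m.
Hydraulic gradient: i = |Δh| / L = 5.73 / 2115.6 = 0.00271.
Flow is from higher to lower head: from OW-5 toward OW-10, i.e. toward the south-west.

i ≈ 0.00271; groundwater flows toward the south-west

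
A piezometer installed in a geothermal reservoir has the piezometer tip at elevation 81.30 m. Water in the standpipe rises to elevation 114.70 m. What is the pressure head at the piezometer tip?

ψ ≈ 33.40 m

Total head h = 114.70 m (the water-surface elevation in the piezometer).
Pressure head ψ = h − z = 114.70 − 81.30 = 33.40 m.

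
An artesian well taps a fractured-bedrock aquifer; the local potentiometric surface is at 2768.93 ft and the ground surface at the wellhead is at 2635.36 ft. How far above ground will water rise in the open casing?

Water rises to the potentiometric surface, so the rise above ground = 2768.93 − 2635.36 = 133.57 ft.

≈ 133.57 ft above ground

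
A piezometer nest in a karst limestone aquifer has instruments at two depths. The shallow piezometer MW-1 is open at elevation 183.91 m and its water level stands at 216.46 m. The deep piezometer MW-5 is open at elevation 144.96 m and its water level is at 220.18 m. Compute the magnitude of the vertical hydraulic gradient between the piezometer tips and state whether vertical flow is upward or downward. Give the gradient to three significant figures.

Total head at MW-1: h = 216.46 m (water level in the standpipe).
Total head at MW-5: h = 220.18 m.
Δh = h(MW-1) − h(MW-5) = 216.46 − 220.18 = -3.72 m.
Vertical separation Δz = 183.91 − 144.96 = 38.95 m.
|i_v| = |Δh| / Δz = 3.72 / 38.95 = 0.0955.
Head is higher in the deep piezometer, so vertical flow is upward (discharge condition).

|i_v| ≈ 0.0955; vertical flow is upward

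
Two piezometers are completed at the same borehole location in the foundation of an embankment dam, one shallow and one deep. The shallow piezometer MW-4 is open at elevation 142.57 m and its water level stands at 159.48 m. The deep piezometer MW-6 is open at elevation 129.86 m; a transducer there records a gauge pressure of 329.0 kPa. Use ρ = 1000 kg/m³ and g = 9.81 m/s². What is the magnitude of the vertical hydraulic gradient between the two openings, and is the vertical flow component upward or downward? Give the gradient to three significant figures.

|i_v| ≈ 0.308; vertical flow is upward

Total head at MW-4: h = 159.48 m (water level in the standpipe).
Pressure head at MW-6: ψ = P/(ρg) = 329.0×1000 / (1000 × 9.81) = 33.54 m.
Total head at MW-6: h = z + ψ = 129.86 + 33.54 = 163.40 m.
Δh = h(MW-4) − h(MW-6) = 159.48 − 163.40 = -3.92 m.
Vertical separation Δz = 142.57 − 129.86 = 12.71 m.
|i_v| = |Δh| / Δz = 3.92 / 12.71 = 0.308.
Head is higher in the deep piezometer, so vertical flow is upward (discharge condition).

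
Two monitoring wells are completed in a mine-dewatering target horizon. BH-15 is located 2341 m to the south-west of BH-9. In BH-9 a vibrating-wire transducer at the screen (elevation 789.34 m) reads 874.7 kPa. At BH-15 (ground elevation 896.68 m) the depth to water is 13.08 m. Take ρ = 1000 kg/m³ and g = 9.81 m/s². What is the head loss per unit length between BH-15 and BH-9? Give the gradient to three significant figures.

i ≈ 0.00218 m/m

Pressure head at BH-9: ψ = P/(ρg) = 874.7×1000 / (1000 × 9.81) = 89.16 m.
Total head at BH-9: h = z + ψ = 789.34 + 89.16 = 878.50 m.
Total head at BH-15: h = 896.68 − 13.08 = 883.60 m.
Head difference: h(BH-9) − h(BH-15) = 878.50 − 883.60 = -5.10 m.
Hydraulic gradient: i = |Δh| / L = 5.10 / 2341 = 0.00218.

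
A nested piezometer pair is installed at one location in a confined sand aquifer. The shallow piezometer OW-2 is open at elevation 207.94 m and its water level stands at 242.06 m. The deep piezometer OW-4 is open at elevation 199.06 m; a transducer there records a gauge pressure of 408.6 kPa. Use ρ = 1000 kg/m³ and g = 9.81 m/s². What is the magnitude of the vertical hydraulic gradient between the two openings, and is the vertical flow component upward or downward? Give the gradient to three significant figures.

|i_v| ≈ 0.152; vertical flow is downward

Total head at OW-2: h = 242.06 m (water level in the standpipe).
Pressure head at OW-4: ψ = P/(ρg) = 408.6×1000 / (1000 × 9.81) = 41.65 m.
Total head at OW-4: h = z + ψ = 199.06 + 41.65 = 240.71 m.
Δh = h(OW-2) − h(OW-4) = 242.06 − 240.71 = 1.35 m.
Vertical separation Δz = 207.94 − 199.06 = 8.88 m.
|i_v| = |Δh| / Δz = 1.35 / 8.88 = 0.152.
Head is higher in the shallow piezometer, so vertical flow is downward (recharge condition).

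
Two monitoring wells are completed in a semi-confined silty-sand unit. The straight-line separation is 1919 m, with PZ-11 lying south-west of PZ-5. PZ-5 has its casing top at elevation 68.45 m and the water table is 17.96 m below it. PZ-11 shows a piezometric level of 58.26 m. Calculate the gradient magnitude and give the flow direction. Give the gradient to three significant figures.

i ≈ 0.00405; groundwater flows toward the north-east

Total head at PZ-5: h = 68.45 − 17.96 = 50.49 m.
Total head at PZ-11: h = 58.26 m (water level in the piezometer is the total head).
Head difference: h(PZ-5) − h(PZ-11) = 50.49 − 58.26 = -7.77 m.
Hydraulic gradient: i = |Δh| / L = 7.77 / 1919 = 0.00405.
Flow is from higher to lower head: from PZ-11 toward PZ-5, i.e. toward the north-east.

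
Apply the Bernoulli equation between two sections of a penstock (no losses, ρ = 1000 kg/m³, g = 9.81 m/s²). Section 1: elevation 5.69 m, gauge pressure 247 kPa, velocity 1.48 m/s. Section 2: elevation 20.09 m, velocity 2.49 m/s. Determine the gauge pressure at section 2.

Pressure head at 1: ψ₁ = P₁/(ρg) = 247×1000 / (1000 × 9.81) = 25.18 m.
Velocity heads: v₁²/2g = 1.48²/19.62 = 0.112 m; v₂²/2g = 2.49²/19.62 = 0.316 m.
Total head H = z₁ + ψ₁ + v₁²/2g = 5.69 + 25.18 + 0.112 = 30.98 m.
ψ₂ = H − z₂ − v₂²/2g = 30.98 − 20.09 − 0.316 = 10.57 m.
P₂ = ρgψ₂ = 1000 × 9.81 × 10.57 ≈ 104 kPa.

P₂ ≈ 104 kPa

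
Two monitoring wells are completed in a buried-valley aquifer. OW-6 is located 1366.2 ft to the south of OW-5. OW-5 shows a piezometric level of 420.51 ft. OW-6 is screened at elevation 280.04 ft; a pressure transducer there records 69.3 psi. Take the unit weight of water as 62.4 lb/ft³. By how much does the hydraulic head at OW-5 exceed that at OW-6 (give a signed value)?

Δh ≈ -19.45 ft

Total head at OW-5: h = 420.51 ft (water level in the piezometer is the total head).
Pressure head at OW-6: ψ = 144·P/γ = 144 × 69.3 / 62.4 = 159.92 ft.
Total head at OW-6: h = z + ψ = 280.04 + 159.92 = 439.96 ft.
Head difference: h(OW-5) − h(OW-6) = 420.51 − 439.96 = -19.45 ft.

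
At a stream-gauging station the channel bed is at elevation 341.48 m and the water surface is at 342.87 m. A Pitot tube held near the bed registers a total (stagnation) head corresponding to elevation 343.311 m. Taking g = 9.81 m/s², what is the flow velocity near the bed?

v ≈ 2.94 m/s

Near the bed, under hydrostatic conditions, the piezometric head (z + ψ) equals the free-surface elevation, 342.87 m.
Velocity head = total − piezometric = 343.311 − 342.87 = 0.441 m.
v = √(2g·h_v) = √(2 × 9.81 × 0.441) = 2.94 m/s.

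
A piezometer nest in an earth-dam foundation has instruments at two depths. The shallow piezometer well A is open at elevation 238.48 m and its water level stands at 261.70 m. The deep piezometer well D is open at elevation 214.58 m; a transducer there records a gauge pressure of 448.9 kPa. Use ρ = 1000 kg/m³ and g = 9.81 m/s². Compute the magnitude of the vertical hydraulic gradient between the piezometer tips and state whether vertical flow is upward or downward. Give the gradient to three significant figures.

|i_v| ≈ 0.0569; vertical flow is downward

Total head at well A: h = 261.70 m (water level in the standpipe).
Pressure head at well D: ψ = P/(ρg) = 448.9×1000 / (1000 × 9.81) = 45.76 m.
Total head at well D: h = z + ψ = 214.58 + 45.76 = 260.34 m.
Δh = h(well A) − h(well D) = 261.70 − 260.34 = 1.36 m.
Vertical separation Δz = 238.48 − 214.58 = 23.90 m.
|i_v| = |Δh| / Δz = 1.36 / 23.90 = 0.0569.
Head is higher in the shallow piezometer, so vertical flow is downward (recharge condition).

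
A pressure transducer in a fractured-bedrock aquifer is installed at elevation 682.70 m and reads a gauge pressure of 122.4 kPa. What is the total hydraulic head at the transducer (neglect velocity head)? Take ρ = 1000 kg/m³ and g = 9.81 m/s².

ψ = P/(ρg) = 122.4×1000 / (1000 × 9.81) = 12.48 m.
h = z + ψ = 682.70 + 12.48 = 695.18 m.

h ≈ 695.18 m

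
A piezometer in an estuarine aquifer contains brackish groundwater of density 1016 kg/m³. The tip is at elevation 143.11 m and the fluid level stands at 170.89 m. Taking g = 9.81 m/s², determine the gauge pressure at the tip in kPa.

Pressure head ψ = h − z = 170.89 − 143.11 = 27.78 m.
P = ρgψ = 1016 × 9.81 × 27.78 = 276882 Pa ≈ 277 kPa.

P ≈ 277 kPa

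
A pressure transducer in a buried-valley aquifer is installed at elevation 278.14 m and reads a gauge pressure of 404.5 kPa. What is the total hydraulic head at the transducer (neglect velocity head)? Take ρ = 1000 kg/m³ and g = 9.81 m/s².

ψ = P/(ρg) = 404.5×1000 / (1000 × 9.81) = 41.23 m.
h = z + ψ = 278.14 + 41.23 = 319.37 m.

h ≈ 319.37 m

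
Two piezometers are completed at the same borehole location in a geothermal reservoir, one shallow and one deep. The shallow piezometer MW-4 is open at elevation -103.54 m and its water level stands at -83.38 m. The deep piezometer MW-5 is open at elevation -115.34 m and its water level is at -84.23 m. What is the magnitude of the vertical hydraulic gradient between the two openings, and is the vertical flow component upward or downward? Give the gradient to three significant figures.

|i_v| ≈ 0.0720; vertical flow is downward

Total head at MW-4: h = -83.38 m (water level in the standpipe).
Total head at MW-5: h = -84.23 m.
Δh = h(MW-4) − h(MW-5) = -83.38 − (-84.23) = 0.85 m.
Vertical separation Δz = -103.54 − (-115.34) = 11.80 m.
|i_v| = |Δh| / Δz = 0.85 / 11.80 = 0.0720.
Head is higher in the shallow piezometer, so vertical flow is downward (recharge condition).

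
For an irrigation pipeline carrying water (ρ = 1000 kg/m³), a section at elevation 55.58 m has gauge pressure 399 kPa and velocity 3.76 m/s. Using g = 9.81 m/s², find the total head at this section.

Pressure head ψ = P/(ρg) = 399×1000 / (1000 × 9.81) = 40.67 m.
Velocity head = v²/(2g) = 3.76² / (2 × 9.81) = 0.721 m.
h = z + ψ + v²/(2g) = 55.58 + 40.67 + 0.721 = 96.97 m.

h ≈ 96.97 m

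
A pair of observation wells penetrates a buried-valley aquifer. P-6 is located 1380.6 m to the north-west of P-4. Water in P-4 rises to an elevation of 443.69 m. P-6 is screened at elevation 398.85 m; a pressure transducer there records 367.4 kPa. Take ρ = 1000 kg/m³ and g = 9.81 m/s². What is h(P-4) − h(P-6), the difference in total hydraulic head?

Δh ≈ 7.39 m

Total head at P-4: h = 443.69 m (water level in the piezometer is the total head).
Pressure head at P-6: ψ = P/(ρg) = 367.4×1000 / (1000 × 9.81) = 37.45 m.
Total head at P-6: h = z + ψ = 398.85 + 37.45 = 436.30 m.
Head difference: h(P-4) − h(P-6) = 443.69 − 436.30 = 7.39 m.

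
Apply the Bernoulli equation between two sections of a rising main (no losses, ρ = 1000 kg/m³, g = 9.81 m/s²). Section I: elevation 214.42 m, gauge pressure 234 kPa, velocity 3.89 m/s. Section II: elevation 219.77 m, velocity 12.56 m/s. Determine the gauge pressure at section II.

Pressure head at I: ψ₁ = P₁/(ρg) = 234×1000 / (1000 × 9.81) = 23.85 m.
Velocity heads: v₁²/2g = 3.89²/19.62 = 0.771 m; v₂²/2g = 12.56²/19.62 = 8.040 m.
Total head H = z₁ + ψ₁ + v₁²/2g = 214.42 + 23.85 + 0.771 = 239.04 m.
ψ₂ = H − z₂ − v₂²/2g = 239.04 − 219.77 − 8.040 = 11.23 m.
P₂ = ρgψ₂ = 1000 × 9.81 × 11.23 ≈ 110 kPa.

P₂ ≈ 110 kPa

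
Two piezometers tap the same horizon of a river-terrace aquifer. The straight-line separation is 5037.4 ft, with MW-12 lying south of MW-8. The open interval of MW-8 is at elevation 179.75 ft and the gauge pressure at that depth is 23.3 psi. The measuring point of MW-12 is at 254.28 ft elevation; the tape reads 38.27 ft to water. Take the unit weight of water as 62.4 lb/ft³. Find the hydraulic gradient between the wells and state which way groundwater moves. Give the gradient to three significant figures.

Pressure head at MW-8: ψ = 144·P/γ = 144 × 23.3 / 62.4 = 53.77 ft.
Total head at MW-8: h = z + ψ = 179.75 + 53.77 = 233.52 ft.
Total head at MW-12: h = 254.28 − 38.27 = 216.01 ft.
Head difference: h(MW-8) − h(MW-12) = 233.52 − 216.01 = 17.51 ft.
Hydraulic gradient: i = |Δh| / L = 17.51 / 5037.4 = 0.00348.
Flow is from higher to lower head: from MW-8 toward MW-12, i.e. toward the south.

i ≈ 0.00348; groundwater flows toward the south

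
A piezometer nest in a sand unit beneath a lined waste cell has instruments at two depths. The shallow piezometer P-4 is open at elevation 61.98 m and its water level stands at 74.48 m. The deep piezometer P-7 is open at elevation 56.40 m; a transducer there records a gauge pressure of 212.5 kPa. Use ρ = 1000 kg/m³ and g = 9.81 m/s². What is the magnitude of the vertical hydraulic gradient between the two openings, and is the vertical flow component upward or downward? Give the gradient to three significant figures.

|i_v| ≈ 0.642; vertical flow is upward

Total head at P-4: h = 74.48 m (water level in the standpipe).
Pressure head at P-7: ψ = P/(ρg) = 212.5×1000 / (1000 × 9.81) = 21.66 m.
Total head at P-7: h = z + ψ = 56.40 + 21.66 = 78.06 m.
Δh = h(P-4) − h(P-7) = 74.48 − 78.06 = -3.58 m.
Vertical separation Δz = 61.98 − 56.40 = 5.58 m.
|i_v| = |Δh| / Δz = 3.58 / 5.58 = 0.642.
Head is higher in the deep piezometer, so vertical flow is upward (discharge condition).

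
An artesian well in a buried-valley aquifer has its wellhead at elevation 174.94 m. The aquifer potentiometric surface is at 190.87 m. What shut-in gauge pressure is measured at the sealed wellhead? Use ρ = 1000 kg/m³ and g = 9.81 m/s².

Head above the cap: Δh = 190.87 − 174.94 = 15.93 m.
P = ρgΔh = 1000 × 9.81 × 15.93 = 156273 Pa ≈ 156 kPa.

P ≈ 156 kPa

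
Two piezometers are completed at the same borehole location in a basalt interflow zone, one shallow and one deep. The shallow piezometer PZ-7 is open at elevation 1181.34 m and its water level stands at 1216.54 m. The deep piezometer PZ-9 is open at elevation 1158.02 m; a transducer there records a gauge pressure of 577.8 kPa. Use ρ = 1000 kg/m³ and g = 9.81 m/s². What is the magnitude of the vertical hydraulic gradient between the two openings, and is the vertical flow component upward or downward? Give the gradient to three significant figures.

Total head at PZ-7: h = 1216.54 m (water level in the standpipe).
Pressure head at PZ-9: ψ = P/(ρg) = 577.8×1000 / (1000 × 9.81) = 58.90 m.
Total head at PZ-9: h = z + ψ = 1158.02 + 58.90 = 1216.92 m.
Δh = h(PZ-7) − h(PZ-9) = 1216.54 − 1216.92 = -0.38 m.
Vertical separation Δz = 1181.34 − 1158.02 = 23.32 m.
|i_v| = |Δh| / Δz = 0.38 / 23.32 = 0.0163.
Head is higher in the deep piezometer, so vertical flow is upward (discharge condition).

|i_v| ≈ 0.0163; vertical flow is upward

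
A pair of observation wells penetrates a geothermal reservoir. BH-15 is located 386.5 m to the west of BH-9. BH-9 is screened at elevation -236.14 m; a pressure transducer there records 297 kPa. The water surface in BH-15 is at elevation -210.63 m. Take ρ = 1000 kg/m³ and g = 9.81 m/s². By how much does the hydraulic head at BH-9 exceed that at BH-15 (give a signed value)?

Pressure head at BH-9: ψ = P/(ρg) = 297×1000 / (1000 × 9.81) = 30.28 m.
Total head at BH-9: h = z + ψ = -236.14 + 30.28 = -205.86 m.
Total head at BH-15: h = -210.63 m (water level in the piezometer is the total head).
Head difference: h(BH-9) − h(BH-15) = -205.86 − (-210.63) = 4.77 m.

Δh ≈ 4.77 m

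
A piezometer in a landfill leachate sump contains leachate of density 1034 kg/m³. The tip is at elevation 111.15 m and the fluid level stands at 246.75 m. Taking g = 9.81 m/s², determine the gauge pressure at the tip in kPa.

P ≈ 1380 kPa

Pressure head ψ = h − z = 246.75 − 111.15 = 135.60 m.
P = ρgψ = 1034 × 9.81 × 135.60 = 1375464 Pa ≈ 1380 kPa.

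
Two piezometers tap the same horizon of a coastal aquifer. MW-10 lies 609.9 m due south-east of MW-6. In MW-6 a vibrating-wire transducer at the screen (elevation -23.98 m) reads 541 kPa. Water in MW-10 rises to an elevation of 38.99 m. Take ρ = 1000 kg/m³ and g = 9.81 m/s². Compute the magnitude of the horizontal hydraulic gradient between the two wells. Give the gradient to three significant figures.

i ≈ 0.0128

Pressure head at MW-6: ψ = P/(ρg) = 541×1000 / (1000 × 9.81) = 55.15 m.
Total head at MW-6: h = z + ψ = -23.98 + 55.15 = 31.17 m.
Total head at MW-10: h = 38.99 m (water level in the piezometer is the total head).
Head difference: h(MW-6) − h(MW-10) = 31.17 − 38.99 = -7.82 m.
Hydraulic gradient: i = |Δh| / L = 7.82 / 609.9 = 0.0128.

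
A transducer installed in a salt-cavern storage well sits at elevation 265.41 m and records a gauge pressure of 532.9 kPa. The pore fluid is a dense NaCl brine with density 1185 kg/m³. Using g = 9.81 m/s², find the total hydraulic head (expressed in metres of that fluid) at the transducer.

h ≈ 311.25 m

ψ = P/(ρg) = 532.9×1000 / (1185 × 9.81) = 45.84 m.
h = z + ψ = 265.41 + 45.84 = 311.25 m.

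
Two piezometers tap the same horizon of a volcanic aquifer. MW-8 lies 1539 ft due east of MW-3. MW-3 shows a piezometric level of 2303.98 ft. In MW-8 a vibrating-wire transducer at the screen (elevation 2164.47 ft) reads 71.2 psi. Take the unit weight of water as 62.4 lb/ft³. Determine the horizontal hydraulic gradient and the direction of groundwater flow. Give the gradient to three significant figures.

i ≈ 0.0161; groundwater flows toward the west

Total head at MW-3: h = 2303.98 ft (water level in the piezometer is the total head).
Pressure head at MW-8: ψ = 144·P/γ = 144 × 71.2 / 62.4 = 164.31 ft.
Total head at MW-8: h = z + ψ = 2164.47 + 164.31 = 2328.78 ft.
Head difference: h(MW-3) − h(MW-8) = 2303.98 − 2328.78 = -24.80 ft.
Hydraulic gradient: i = |Δh| / L = 24.80 / 1539 = 0.0161.
Flow is from higher to lower head: from MW-8 toward MW-3, i.e. toward the west.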